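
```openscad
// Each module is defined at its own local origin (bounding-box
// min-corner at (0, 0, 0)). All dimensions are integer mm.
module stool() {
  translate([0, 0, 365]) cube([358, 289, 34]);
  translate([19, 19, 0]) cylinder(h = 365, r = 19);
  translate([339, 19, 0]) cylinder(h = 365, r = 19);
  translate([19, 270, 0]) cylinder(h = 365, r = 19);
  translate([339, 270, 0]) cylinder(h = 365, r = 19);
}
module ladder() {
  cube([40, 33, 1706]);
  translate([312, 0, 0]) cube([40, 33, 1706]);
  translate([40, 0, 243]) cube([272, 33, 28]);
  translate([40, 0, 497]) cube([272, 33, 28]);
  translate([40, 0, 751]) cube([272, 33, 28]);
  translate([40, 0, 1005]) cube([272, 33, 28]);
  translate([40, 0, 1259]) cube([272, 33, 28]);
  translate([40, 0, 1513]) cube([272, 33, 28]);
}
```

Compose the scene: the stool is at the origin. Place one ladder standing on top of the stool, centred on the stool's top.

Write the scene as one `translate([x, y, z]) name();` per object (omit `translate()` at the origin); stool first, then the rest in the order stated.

stool();
translate([3, 128, 399]) ladder();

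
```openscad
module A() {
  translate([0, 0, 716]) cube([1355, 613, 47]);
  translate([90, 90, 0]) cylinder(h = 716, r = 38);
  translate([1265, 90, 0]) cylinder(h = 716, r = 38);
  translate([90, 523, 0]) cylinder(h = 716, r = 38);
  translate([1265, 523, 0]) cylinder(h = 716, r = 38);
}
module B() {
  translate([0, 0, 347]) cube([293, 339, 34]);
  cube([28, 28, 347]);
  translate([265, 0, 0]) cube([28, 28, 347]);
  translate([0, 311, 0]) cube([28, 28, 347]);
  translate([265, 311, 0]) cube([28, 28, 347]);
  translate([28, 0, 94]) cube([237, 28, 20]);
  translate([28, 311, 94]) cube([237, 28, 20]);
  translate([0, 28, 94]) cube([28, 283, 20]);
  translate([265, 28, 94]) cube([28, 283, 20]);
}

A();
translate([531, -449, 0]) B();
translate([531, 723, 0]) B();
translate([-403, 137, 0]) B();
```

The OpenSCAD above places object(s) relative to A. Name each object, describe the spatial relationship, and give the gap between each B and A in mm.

A is a table. B is a stool. Three stools sit around the table at the −y, +y, −x sides. The gap between each stool and the table is 110 mm.

Each stool's nearest face is 110 mm from the table's bounding box.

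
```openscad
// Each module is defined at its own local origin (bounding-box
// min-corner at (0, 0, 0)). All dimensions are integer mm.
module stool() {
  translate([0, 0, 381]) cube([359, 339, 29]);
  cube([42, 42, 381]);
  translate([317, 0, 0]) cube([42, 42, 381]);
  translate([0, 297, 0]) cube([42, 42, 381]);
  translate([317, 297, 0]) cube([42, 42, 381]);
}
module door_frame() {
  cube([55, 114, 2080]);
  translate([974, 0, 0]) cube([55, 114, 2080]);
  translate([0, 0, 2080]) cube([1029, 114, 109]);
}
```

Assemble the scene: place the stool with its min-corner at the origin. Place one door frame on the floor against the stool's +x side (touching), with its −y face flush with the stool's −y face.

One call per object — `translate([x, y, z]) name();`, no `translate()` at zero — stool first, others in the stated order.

stool();
translate([359, 0, 0]) door_frame();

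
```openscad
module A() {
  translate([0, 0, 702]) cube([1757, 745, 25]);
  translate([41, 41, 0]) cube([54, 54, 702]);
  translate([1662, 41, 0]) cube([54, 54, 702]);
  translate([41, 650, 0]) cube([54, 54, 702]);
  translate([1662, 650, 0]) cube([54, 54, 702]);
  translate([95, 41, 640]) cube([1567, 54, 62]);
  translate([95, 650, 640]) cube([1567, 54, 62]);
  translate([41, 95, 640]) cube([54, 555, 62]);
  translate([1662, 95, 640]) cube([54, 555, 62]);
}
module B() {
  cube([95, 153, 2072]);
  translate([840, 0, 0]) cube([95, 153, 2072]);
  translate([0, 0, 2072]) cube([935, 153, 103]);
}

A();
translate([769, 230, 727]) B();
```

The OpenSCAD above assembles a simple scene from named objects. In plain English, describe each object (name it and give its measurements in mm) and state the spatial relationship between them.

A is a rectangular dining table. The top is 1757×745×25 mm with its upper surface at z = 727 mm. It stands on four 54×54 mm square legs, each inset 41 mm from the nearest pair of top edges, running from the floor to the underside of the top. Four apron rails, 54 mm thick and 62 mm tall, run between adjacent legs with their top edges flush with the underside of the top and their outer faces flush with the legs' outer faces.

B is a rectangular door frame: two vertical jambs of 95×153 mm section, 2072 mm tall, with a clear opening 745 mm wide between their inner faces. A header 103 mm tall and 153 mm deep lies on top of the jambs and spans the full outside width.

The door frame is on top of the table.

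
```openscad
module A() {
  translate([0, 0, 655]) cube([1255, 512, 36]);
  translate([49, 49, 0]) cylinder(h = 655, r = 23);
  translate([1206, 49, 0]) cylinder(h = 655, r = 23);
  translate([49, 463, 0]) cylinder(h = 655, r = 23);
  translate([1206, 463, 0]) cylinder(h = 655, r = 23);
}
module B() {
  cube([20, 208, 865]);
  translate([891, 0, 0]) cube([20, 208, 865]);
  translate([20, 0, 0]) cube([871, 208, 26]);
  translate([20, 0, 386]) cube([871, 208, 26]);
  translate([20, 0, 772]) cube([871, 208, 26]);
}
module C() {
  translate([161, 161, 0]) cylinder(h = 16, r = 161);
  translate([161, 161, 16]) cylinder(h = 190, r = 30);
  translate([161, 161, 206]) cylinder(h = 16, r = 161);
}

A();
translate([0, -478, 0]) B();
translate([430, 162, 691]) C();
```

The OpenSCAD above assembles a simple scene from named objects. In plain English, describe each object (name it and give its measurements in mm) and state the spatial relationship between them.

A is a table: top 1255 mm (x) × 512 mm (y), 36 mm thick, upper face at z = 691 mm, on four round legs of 46 mm diameter, each leg's bounding box inset 26 mm from the nearest pair of top edges, running from z = 0 to the bottom of the top.

B is a bookshelf 911 mm wide overall, 208 mm deep and 865 mm tall. The two sides are 20 mm thick vertical panels. 3 horizontal shelves of 26 mm thickness span between the inner faces of the sides; the lowest shelf sits on the floor and shelves are stacked with a clear vertical gap of 360 mm between each pair.

C is a spool: two coaxial disc flanges of radius 161 mm and thickness 16 mm, joined by a core cylinder of radius 30 mm and height 190 mm. The lower flange rests on z = 0 and the three cylinders share a vertical axis.

The bookshelf is on the floor beside the table on its −y side. The spool is on top of the table.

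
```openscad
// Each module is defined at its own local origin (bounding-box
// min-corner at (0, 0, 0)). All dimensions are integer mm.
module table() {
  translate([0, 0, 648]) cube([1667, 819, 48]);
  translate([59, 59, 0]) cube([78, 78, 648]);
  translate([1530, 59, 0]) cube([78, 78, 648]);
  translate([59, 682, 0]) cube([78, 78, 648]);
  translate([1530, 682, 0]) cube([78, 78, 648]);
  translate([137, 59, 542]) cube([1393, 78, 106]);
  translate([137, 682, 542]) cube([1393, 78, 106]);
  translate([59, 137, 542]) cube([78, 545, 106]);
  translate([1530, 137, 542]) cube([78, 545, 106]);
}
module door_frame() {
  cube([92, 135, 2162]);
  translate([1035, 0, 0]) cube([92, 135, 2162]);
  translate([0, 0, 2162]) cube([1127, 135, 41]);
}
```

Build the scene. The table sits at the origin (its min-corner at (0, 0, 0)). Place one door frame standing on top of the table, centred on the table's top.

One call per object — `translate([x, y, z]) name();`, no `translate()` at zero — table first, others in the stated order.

table();
translate([270, 342, 696]) door_frame();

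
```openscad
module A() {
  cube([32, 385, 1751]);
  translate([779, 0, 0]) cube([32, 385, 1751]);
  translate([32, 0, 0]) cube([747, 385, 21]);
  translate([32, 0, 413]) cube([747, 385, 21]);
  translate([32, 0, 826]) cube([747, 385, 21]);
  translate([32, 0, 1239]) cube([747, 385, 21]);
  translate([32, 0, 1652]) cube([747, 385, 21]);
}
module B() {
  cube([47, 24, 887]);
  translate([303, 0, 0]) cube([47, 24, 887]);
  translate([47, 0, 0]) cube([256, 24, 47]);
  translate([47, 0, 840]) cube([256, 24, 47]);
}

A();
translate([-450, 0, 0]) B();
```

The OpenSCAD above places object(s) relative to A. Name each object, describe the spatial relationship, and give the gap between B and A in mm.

The picture frame's nearest face is 100 mm from the bookshelf's −x face.

A is a bookshelf. B is a picture frame. The picture frame is on the floor beside the bookshelf on its −x side. The gap between the picture frame and the bookshelf is 100 mm.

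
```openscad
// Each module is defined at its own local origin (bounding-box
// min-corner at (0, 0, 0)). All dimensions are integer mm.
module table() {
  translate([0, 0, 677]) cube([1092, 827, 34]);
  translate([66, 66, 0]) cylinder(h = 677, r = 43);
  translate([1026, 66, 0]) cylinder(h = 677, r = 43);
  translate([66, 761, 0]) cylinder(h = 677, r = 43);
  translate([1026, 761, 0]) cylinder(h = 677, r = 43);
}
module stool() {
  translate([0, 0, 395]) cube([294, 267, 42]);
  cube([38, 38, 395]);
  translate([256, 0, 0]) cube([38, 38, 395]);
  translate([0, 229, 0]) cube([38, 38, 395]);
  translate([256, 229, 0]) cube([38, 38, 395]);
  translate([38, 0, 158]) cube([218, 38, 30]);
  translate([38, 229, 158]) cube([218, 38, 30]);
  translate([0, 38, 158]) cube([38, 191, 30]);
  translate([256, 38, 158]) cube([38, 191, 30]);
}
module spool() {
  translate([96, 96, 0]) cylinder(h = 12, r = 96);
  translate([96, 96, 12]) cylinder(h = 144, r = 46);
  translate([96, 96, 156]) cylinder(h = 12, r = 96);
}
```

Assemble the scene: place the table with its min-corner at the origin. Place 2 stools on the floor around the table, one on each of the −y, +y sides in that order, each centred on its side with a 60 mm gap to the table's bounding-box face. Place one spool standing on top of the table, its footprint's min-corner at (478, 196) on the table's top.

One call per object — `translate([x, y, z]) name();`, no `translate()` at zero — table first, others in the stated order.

table();
translate([399, -327, 0]) stool();
translate([399, 887, 0]) stool();
translate([478, 196, 711]) spool();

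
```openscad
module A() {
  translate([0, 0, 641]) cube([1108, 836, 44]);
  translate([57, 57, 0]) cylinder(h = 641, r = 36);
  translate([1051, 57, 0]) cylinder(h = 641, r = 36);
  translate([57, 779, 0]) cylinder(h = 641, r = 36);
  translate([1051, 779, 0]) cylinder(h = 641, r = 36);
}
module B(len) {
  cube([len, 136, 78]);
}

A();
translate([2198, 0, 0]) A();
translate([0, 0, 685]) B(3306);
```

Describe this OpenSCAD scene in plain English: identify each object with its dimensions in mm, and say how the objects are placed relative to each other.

A is a table: top 1108 mm (x) × 836 mm (y), 44 mm thick, upper face at z = 685 mm, on four round legs of 72 mm diameter, each leg's bounding box inset 21 mm from the nearest pair of top edges, running from z = 0 to the bottom of the top.

B is a rectangular beam 3306 mm long (x), 136 mm deep (y), 78 mm thick (z).

The beam spans the tops of two tables placed 1090 mm apart, resting at z = 685 mm.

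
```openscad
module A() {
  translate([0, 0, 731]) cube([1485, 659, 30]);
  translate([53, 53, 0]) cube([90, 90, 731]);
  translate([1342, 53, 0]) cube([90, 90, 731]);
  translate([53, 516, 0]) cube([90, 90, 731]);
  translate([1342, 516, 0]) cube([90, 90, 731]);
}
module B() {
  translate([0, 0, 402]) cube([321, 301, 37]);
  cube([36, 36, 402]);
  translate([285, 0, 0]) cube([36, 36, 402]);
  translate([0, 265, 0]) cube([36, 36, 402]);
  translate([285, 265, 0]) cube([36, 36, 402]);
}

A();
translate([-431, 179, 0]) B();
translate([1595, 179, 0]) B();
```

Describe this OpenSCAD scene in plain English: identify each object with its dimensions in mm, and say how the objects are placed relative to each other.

A is a table: top 1485 mm (x) × 659 mm (y), 30 mm thick, upper face at z = 761 mm, on four 90×90 mm square legs, each inset 53 mm from the nearest pair of top edges, running from z = 0 to the bottom of the top.

B is a four-legged stool. The seat is 321×301 mm, 37 mm thick, top at z = 439 mm. It stands on four square legs, each 36×36 mm in cross-section, from z = 0 to the seat underside, each flush with a corner of the seat.

Two stools sit around the table at the −x, +x sides.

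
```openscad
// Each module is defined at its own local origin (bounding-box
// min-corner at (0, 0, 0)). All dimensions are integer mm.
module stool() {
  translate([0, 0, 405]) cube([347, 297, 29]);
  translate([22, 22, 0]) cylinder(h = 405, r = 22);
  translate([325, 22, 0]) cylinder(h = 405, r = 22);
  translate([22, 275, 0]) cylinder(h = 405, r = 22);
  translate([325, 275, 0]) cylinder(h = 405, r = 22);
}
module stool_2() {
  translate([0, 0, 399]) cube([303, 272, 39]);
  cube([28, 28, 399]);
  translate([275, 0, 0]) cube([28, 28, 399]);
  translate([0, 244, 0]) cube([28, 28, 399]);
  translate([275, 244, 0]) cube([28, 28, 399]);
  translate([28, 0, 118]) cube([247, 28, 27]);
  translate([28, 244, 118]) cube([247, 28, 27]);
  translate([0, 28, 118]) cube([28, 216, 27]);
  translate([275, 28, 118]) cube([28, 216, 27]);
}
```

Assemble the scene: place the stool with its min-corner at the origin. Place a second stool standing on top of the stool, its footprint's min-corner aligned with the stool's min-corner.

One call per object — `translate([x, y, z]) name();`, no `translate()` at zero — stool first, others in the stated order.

stool();
translate([0, 0, 434]) stool_2();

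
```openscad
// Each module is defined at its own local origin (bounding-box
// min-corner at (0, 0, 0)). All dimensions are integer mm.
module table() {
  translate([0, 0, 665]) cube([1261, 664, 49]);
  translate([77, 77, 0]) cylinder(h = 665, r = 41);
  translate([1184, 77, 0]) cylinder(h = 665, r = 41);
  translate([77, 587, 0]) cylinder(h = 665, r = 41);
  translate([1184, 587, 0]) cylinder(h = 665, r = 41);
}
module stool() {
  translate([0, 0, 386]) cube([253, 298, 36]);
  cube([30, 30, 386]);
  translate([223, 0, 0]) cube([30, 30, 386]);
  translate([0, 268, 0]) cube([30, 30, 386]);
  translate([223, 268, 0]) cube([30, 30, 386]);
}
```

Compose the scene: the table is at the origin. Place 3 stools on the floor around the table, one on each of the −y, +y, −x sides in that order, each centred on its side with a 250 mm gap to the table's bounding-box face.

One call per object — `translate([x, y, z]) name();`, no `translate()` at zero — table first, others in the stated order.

table();
translate([504, -548, 0]) stool();
translate([504, 914, 0]) stool();
translate([-503, 183, 0]) stool();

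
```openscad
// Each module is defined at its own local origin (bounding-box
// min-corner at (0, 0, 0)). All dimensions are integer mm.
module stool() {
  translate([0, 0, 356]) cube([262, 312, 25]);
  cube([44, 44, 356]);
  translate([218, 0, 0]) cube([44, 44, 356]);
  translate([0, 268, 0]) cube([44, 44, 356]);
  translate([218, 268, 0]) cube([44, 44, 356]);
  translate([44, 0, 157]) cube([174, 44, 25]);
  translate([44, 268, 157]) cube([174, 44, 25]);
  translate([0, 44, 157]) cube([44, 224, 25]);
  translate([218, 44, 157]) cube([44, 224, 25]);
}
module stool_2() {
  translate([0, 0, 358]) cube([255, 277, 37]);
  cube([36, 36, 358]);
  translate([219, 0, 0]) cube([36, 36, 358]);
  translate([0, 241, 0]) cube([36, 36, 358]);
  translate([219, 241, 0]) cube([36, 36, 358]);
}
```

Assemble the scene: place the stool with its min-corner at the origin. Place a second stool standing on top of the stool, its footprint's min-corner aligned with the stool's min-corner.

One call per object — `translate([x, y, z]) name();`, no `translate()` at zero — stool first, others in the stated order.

stool();
translate([0, 0, 381]) stool_2();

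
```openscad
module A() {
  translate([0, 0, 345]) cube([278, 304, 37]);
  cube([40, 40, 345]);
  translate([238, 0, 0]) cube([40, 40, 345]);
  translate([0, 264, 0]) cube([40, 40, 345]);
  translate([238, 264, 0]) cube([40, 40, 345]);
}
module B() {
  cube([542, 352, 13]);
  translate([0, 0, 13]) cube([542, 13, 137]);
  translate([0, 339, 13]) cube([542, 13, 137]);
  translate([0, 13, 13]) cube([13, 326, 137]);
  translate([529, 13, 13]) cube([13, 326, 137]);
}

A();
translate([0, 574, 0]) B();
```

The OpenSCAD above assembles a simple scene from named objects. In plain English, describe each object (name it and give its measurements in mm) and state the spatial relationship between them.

A is a four-legged stool. The seat is a 278×304×37 mm slab whose top surface is at z = 382 mm; four square legs, each 40×40 mm in cross-section, run from the floor (z = 0) to the underside of the seat, each flush with a corner of the seat.

B is an open storage box with external size 542×352×150 mm and wall thickness 13 mm (the base is also 13 mm thick). The base covers the whole footprint; the four walls stand on the base, with the y-facing walls full-width and the x-facing walls fitting between their inner faces.

The open box is on the floor beside the stool on its +y side.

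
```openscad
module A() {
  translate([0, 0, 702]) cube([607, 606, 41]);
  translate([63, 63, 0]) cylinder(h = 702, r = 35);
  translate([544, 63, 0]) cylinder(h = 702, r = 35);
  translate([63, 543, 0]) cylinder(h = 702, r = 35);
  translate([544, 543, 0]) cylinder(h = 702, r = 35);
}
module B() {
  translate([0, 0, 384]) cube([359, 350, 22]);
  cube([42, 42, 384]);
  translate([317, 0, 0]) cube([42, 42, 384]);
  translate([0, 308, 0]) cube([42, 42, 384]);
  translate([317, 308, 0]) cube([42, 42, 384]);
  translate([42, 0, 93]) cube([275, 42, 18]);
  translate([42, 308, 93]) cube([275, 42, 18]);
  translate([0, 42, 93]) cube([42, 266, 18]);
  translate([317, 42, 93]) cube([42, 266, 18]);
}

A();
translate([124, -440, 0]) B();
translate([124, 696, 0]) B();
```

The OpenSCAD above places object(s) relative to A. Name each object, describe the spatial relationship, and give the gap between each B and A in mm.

A is a table. B is a stool. Two stools sit around the table at the −y, +y sides. The gap between each stool and the table is 90 mm.

Each stool's nearest face is 90 mm from the table's bounding box.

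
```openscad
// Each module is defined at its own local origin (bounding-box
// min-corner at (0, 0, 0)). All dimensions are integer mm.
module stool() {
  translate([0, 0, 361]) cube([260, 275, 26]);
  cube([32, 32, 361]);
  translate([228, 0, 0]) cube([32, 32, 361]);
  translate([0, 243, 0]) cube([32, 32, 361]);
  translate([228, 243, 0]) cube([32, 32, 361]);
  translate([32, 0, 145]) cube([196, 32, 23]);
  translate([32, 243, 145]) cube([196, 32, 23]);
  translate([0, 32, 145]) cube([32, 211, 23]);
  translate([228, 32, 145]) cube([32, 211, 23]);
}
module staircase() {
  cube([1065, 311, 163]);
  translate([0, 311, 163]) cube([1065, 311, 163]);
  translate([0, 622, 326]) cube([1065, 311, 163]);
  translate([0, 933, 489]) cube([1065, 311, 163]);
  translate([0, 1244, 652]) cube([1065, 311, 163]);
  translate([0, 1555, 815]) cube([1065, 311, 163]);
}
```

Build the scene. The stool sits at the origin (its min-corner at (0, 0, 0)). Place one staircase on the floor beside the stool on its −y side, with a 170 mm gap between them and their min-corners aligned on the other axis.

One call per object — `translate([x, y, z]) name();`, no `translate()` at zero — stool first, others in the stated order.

stool();
translate([0, -2036, 0]) staircase();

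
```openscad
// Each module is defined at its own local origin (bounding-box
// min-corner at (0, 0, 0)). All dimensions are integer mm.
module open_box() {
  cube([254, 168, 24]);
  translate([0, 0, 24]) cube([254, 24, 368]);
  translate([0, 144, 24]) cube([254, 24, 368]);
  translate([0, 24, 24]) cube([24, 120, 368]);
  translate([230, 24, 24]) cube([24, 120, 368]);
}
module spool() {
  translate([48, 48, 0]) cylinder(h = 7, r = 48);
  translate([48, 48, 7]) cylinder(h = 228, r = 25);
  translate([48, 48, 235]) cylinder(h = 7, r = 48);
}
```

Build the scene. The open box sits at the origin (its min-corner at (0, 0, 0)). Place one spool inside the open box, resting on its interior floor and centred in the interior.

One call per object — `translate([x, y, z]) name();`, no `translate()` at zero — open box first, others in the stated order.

open_box();
translate([79, 36, 24]) spool();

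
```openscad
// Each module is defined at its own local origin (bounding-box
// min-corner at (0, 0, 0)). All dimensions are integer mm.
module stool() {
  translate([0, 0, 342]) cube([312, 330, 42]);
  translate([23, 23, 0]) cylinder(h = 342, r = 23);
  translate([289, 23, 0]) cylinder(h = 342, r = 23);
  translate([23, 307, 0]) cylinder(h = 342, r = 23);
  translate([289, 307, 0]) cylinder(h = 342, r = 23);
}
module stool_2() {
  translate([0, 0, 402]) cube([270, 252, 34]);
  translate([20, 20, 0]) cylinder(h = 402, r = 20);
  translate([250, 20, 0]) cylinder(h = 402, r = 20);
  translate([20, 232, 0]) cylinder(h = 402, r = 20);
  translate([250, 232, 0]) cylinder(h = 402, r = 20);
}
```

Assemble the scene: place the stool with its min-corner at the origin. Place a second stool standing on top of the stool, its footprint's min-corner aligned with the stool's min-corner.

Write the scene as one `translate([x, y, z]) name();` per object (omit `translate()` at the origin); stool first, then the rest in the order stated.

stool();
translate([0, 0, 384]) stool_2();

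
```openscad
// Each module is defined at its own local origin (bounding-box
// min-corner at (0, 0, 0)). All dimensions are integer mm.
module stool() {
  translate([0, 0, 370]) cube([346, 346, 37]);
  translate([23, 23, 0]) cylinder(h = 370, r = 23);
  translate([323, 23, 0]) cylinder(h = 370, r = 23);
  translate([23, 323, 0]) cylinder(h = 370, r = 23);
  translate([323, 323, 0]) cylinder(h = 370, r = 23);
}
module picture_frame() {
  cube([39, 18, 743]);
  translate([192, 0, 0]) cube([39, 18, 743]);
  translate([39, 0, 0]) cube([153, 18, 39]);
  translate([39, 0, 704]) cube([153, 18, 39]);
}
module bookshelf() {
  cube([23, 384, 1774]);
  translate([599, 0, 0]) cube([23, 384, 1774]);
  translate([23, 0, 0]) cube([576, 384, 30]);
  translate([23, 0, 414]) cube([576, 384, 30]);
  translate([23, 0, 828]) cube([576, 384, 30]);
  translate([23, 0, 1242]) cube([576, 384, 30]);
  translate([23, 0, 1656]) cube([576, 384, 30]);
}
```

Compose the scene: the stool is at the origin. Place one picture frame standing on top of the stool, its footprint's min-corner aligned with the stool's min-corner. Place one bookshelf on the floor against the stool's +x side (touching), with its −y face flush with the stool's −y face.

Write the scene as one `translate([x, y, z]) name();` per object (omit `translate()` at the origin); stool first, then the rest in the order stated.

stool();
translate([0, 0, 407]) picture_frame();
translate([346, 0, 0]) bookshelf();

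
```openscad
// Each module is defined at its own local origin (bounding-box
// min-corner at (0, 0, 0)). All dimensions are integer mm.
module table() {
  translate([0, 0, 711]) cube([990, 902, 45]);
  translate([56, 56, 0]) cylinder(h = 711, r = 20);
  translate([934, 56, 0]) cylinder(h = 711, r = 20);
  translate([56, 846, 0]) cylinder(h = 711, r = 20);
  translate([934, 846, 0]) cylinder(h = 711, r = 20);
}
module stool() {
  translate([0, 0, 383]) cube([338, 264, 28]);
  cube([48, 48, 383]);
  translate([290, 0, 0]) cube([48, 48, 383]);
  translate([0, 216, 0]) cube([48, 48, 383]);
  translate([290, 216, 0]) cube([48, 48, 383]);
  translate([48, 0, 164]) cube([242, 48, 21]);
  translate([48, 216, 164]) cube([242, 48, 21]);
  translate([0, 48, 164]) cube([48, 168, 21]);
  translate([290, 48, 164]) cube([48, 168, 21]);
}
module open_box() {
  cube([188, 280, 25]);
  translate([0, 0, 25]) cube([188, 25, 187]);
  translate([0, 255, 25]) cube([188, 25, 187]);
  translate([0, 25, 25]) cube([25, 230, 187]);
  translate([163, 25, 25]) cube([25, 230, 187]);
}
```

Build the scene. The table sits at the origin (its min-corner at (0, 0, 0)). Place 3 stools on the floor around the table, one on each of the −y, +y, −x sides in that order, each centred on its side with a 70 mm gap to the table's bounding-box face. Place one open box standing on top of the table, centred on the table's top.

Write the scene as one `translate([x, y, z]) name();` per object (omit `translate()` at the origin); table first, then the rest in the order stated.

table();
translate([326, -334, 0]) stool();
translate([326, 972, 0]) stool();
translate([-408, 319, 0]) stool();
translate([401, 311, 756]) open_box();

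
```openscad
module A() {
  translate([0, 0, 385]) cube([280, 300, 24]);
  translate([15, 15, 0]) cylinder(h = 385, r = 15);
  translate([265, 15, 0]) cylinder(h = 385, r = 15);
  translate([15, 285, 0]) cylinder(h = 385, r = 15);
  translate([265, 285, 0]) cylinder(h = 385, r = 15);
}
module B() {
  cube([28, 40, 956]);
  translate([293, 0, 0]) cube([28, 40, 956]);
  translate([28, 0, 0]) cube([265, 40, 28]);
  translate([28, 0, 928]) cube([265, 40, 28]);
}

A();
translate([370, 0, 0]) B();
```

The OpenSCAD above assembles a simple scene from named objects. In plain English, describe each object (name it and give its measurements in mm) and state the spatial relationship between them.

A is a four-legged stool. The seat is a 280×300×24 mm slab whose top surface is at z = 409 mm; four round legs, each 30 mm in diameter, run from the floor (z = 0) to the underside of the seat, each leg's axis is inset half a diameter from the nearest pair of seat edges (so the leg's bounding box is flush with the corner).

B is a picture frame with a 265×900 mm rectangular opening (x by z) and a uniform 28 mm border on every side. Frame depth is 40 mm along y. It is built from two vertical stiles running the full outside height and two horizontal rails spanning the gap between the stiles.

The picture frame is on the floor beside the stool on its +x side.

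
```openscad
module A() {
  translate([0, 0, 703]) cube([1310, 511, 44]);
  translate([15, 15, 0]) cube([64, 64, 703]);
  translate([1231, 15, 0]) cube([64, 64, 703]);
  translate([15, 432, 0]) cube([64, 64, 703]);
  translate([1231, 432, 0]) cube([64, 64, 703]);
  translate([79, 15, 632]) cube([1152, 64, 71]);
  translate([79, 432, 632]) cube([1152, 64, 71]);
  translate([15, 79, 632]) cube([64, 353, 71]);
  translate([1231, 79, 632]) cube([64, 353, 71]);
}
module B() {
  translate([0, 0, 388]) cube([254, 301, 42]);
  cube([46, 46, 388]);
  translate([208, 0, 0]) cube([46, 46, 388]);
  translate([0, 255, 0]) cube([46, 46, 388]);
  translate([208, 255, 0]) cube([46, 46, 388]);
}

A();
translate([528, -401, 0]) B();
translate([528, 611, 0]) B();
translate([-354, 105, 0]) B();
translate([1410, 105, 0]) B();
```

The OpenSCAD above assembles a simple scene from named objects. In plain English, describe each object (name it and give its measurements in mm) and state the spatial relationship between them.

A is a table: top 1310 mm (x) × 511 mm (y), 44 mm thick, upper face at z = 747 mm, on four 64×64 mm square legs, each inset 15 mm from the nearest pair of top edges, running from z = 0 to the bottom of the top. Four apron rails, 64 mm thick and 71 mm tall, run between adjacent legs with their top edges flush with the underside of the top and their outer faces flush with the legs' outer faces.

B is a four-legged stool. The seat is a 254×301×42 mm slab whose top surface is at z = 430 mm; four square legs, each 46×46 mm in cross-section, run from the floor (z = 0) to the underside of the seat, each flush with a corner of the seat.

Four stools sit around the table at the −y, +y, −x, +x sides.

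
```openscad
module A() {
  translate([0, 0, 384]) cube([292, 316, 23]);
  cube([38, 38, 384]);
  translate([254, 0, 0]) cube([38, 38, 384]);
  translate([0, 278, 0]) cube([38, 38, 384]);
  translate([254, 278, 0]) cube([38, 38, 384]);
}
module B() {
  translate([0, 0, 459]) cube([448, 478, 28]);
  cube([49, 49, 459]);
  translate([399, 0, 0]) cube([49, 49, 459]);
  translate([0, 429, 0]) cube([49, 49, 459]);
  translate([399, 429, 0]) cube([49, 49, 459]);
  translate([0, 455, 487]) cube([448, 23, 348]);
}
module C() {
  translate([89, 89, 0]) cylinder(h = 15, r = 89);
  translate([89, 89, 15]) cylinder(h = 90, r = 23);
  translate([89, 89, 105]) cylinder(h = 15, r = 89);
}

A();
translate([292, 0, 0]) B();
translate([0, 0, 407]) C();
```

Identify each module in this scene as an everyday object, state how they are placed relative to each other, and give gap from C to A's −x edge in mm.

A is a stool. B is a chair. C is a spool. The chair is against the stool's +x side, with their −y faces flush. The spool is on top of the stool. The gap from the spool to the stool's −x edge is 0 mm.

The spool's min-x is at 0; the stool's min-x is 0; gap = 0 mm.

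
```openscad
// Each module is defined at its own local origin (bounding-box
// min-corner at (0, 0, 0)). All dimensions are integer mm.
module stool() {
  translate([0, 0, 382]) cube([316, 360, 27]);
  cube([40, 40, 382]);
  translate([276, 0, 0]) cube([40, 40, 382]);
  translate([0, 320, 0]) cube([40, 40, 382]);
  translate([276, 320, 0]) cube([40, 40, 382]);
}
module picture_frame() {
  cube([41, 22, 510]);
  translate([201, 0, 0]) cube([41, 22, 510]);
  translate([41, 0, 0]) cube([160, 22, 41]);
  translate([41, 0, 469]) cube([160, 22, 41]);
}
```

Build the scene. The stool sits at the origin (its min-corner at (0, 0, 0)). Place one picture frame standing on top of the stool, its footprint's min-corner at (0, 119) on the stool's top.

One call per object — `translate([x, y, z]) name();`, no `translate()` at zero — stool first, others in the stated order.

stool();
translate([0, 119, 409]) picture_frame();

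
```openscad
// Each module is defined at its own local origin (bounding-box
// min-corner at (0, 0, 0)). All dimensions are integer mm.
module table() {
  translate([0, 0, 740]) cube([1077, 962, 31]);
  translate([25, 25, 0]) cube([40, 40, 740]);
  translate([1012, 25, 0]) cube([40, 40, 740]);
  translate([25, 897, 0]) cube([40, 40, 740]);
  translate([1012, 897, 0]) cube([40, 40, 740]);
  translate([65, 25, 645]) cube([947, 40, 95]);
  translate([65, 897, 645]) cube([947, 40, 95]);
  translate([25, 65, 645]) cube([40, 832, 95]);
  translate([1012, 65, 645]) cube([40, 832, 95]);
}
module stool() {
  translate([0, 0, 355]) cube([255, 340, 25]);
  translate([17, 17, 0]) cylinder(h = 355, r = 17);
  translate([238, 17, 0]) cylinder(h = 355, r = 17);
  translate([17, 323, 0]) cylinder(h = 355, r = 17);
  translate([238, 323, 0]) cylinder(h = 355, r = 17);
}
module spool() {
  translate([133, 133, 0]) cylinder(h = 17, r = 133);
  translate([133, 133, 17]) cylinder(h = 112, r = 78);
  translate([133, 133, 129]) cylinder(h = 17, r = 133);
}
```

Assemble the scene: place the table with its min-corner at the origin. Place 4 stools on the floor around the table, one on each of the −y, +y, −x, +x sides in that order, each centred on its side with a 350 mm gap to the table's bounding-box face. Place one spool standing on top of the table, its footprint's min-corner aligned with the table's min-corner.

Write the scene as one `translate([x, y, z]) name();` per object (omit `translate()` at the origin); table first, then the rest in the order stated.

table();
translate([411, -690, 0]) stool();
translate([411, 1312, 0]) stool();
translate([-605, 311, 0]) stool();
translate([1427, 311, 0]) stool();
translate([0, 0, 771]) spool();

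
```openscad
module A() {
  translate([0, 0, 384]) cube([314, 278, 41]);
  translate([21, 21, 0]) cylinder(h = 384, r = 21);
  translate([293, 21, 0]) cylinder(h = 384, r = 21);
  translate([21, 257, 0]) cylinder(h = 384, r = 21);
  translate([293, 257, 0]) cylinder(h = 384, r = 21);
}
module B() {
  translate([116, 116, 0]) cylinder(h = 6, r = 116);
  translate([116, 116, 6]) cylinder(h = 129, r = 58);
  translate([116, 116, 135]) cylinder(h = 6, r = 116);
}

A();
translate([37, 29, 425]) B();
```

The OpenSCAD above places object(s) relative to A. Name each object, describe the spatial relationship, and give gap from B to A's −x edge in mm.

A is a stool. B is a spool. The spool is on top of the stool. The gap from the spool to the stool's −x edge is 37 mm.

The spool's min-x is at 37; the stool's min-x is 0; gap = 37 mm.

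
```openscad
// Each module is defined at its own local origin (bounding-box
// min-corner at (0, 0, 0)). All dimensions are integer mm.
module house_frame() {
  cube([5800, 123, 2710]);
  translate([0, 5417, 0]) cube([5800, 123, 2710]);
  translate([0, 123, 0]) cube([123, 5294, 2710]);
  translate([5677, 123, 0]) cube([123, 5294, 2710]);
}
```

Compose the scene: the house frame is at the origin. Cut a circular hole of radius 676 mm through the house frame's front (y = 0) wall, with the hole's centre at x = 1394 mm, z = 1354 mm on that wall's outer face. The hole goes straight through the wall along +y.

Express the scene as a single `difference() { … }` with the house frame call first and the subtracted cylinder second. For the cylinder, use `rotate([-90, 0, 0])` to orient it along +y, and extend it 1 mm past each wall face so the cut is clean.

difference() {
  house_frame();
  translate([1394, -1, 1354]) rotate([-90, 0, 0]) cylinder(h = 125, r = 676);
}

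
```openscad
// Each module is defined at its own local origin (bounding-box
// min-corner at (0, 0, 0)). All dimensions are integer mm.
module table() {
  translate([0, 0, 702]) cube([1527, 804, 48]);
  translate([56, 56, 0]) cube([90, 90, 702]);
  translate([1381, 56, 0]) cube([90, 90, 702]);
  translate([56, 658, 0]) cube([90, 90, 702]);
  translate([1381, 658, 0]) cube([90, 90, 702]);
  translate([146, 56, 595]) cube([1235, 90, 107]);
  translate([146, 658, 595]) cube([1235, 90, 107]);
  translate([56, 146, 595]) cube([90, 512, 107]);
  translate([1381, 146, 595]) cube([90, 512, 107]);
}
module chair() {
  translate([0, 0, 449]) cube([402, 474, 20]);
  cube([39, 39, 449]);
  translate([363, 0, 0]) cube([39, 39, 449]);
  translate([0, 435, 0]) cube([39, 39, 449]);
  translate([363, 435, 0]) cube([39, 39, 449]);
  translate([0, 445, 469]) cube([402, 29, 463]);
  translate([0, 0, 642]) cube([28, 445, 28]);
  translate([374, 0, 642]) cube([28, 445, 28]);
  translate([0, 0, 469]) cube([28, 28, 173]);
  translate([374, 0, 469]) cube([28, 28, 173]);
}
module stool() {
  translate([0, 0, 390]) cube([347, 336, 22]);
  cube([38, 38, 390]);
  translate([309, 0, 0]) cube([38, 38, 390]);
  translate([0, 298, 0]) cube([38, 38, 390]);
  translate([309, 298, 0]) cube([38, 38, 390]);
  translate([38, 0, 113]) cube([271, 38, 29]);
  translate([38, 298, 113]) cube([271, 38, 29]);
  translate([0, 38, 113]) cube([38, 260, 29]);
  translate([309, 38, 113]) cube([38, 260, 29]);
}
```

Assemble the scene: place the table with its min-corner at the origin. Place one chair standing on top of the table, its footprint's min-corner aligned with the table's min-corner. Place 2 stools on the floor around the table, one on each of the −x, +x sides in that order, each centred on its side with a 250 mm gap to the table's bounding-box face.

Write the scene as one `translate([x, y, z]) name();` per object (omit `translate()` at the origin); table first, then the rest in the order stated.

table();
translate([0, 0, 750]) chair();
translate([-597, 234, 0]) stool();
translate([1777, 234, 0]) stool();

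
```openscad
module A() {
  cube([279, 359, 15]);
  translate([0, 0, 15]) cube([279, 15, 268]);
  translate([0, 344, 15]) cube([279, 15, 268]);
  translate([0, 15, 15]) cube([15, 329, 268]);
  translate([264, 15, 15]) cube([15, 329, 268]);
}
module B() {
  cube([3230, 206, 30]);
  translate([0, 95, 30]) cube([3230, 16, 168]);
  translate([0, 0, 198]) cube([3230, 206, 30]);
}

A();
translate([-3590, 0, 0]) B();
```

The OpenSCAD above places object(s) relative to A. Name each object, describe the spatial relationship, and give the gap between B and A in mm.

The I-beam's nearest face is 360 mm from the open box's −x face.

A is an open box. B is an I-beam. The I-beam is on the floor beside the open box on its −x side. The gap between the I-beam and the open box is 360 mm.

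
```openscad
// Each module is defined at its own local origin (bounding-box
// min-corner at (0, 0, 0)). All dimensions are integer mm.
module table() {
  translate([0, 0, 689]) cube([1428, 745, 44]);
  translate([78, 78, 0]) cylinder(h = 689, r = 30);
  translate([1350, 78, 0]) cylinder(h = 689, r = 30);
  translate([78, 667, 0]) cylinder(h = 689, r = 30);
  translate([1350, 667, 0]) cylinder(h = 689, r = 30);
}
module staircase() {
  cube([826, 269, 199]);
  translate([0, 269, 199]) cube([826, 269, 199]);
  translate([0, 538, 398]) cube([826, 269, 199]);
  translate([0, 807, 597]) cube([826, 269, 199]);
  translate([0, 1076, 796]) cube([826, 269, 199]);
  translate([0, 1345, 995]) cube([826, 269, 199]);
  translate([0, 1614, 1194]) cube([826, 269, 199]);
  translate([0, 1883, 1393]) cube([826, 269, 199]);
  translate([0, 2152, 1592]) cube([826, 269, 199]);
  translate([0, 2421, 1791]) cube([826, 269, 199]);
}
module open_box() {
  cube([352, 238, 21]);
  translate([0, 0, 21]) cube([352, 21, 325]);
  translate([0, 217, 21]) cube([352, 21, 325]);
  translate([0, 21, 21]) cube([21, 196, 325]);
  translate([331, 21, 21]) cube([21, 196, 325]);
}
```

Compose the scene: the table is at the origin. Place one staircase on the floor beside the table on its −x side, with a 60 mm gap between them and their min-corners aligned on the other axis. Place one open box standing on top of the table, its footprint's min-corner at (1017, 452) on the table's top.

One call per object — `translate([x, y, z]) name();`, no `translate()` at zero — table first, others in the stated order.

table();
translate([-886, 0, 0]) staircase();
translate([1017, 452, 733]) open_box();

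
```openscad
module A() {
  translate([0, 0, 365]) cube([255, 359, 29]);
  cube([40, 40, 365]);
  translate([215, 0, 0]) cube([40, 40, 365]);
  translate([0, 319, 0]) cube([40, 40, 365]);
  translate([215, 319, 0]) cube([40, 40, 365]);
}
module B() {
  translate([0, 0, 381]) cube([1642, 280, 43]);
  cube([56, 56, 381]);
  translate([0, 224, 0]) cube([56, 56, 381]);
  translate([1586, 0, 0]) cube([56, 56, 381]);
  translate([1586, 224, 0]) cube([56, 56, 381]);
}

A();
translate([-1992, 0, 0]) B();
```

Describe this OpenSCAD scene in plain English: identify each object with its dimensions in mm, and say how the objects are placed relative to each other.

A is a four-legged stool. The seat is a 255×359×29 mm slab whose top surface is at z = 394 mm; four square legs, each 40×40 mm in cross-section, run from the floor (z = 0) to the underside of the seat, each flush with a corner of the seat.

B is a long wooden bench with a 1642 mm (x) × 280 mm (y) seat, 43 mm thick, its top surface 424 mm above the floor. Four 56 mm square legs at the seat corners, flush with the edges, run from z = 0 to the seat underside.

The bench is on the floor beside the stool on its −x side.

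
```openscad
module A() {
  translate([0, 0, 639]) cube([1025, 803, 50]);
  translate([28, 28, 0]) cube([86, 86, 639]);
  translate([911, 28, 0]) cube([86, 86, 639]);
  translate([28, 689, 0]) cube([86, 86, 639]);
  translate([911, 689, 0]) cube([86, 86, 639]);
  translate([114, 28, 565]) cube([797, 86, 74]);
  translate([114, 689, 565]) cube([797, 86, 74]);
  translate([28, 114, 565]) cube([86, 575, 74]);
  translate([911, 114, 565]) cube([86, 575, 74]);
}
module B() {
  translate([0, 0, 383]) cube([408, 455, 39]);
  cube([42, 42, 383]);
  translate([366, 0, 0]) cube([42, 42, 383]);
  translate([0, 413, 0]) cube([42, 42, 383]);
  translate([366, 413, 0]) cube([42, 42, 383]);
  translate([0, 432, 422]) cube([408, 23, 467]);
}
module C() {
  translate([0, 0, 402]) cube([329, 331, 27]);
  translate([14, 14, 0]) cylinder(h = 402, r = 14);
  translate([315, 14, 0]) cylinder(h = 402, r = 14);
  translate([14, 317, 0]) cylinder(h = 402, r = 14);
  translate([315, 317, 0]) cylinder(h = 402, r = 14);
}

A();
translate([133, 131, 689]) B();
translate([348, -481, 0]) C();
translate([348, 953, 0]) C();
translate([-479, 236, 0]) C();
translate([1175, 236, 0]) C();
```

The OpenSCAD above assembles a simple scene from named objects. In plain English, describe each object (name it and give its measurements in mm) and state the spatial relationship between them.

A is a table with a 1025×803 mm rectangular top, 50 mm thick, top surface at z = 689 mm, supported by four 86×86 mm square legs, each inset 28 mm from the nearest pair of top edges, running from the floor. Four apron rails, 86 mm thick and 74 mm tall, run between adjacent legs with their top edges flush with the underside of the top and their outer faces flush with the legs' outer faces.

B is a chair: 408×455 mm seat, 39 mm thick, top at z = 422 mm, on four 42 mm square corner legs flush with the seat edges. A 23 mm thick backrest slab spans the full seat width, extending 467 mm above the seat top, its back face flush with the seat's +y edge.

C is a four-legged stool. The seat is a 329×331×27 mm slab whose top surface is at z = 429 mm; four round legs, each 28 mm in diameter, run from the floor (z = 0) to the underside of the seat, each leg's axis is inset half a diameter from the nearest pair of seat edges (so the leg's bounding box is flush with the corner).

The chair is on top of the table. Four stools sit around the table at the −y, +y, −x, +x sides.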